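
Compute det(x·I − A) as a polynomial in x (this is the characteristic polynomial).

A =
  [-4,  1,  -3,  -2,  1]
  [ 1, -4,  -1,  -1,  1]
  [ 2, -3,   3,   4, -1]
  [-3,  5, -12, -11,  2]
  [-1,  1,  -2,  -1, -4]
x^5 + 20*x^4 + 160*x^3 + 640*x^2 + 1280*x + 1024

Expanding det(x·I − A) (e.g. by cofactor expansion or by noting that A is similar to its Jordan form J, which has the same characteristic polynomial as A) gives
  χ_A(x) = x^5 + 20*x^4 + 160*x^3 + 640*x^2 + 1280*x + 1024
which factors as (x + 4)^5. The eigenvalues (with algebraic multiplicities) are λ = -4 with multiplicity 5.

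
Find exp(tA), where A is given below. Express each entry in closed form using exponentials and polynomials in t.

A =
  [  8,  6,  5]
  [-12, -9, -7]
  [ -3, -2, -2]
e^{tA} =
  [-3*t^2*exp(-t) + 9*t*exp(-t) + exp(-t), -2*t^2*exp(-t) + 6*t*exp(-t), -t^2*exp(-t) + 5*t*exp(-t)]
  [9*t^2*exp(-t)/2 - 12*t*exp(-t), 3*t^2*exp(-t) - 8*t*exp(-t) + exp(-t), 3*t^2*exp(-t)/2 - 7*t*exp(-t)]
  [-3*t*exp(-t), -2*t*exp(-t), -t*exp(-t) + exp(-t)]

Strategy: write A = P · J · P⁻¹ where J is a Jordan canonical form, so e^{tA} = P · e^{tJ} · P⁻¹, and e^{tJ} can be computed block-by-block.

A has Jordan form
J =
  [-1,  1,  0]
  [ 0, -1,  1]
  [ 0,  0, -1]
(up to reordering of blocks).

Per-block formulas:
  For a 3×3 Jordan block J_3(-1): exp(t · J_3(-1)) = e^(-1t)·(I + t·N + (t^2/2)·N^2), where N is the 3×3 nilpotent shift.

After assembling e^{tJ} and conjugating by P, we get:

e^{tA} =
  [-3*t^2*exp(-t) + 9*t*exp(-t) + exp(-t), -2*t^2*exp(-t) + 6*t*exp(-t), -t^2*exp(-t) + 5*t*exp(-t)]
  [9*t^2*exp(-t)/2 - 12*t*exp(-t), 3*t^2*exp(-t) - 8*t*exp(-t) + exp(-t), 3*t^2*exp(-t)/2 - 7*t*exp(-t)]
  [-3*t*exp(-t), -2*t*exp(-t), -t*exp(-t) + exp(-t)]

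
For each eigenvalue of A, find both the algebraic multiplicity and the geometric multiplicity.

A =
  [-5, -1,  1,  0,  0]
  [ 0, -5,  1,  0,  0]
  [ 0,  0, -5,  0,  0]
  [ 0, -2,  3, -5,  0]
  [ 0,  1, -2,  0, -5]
λ = -5: alg = 5, geom = 3

Step 1 — factor the characteristic polynomial to read off the algebraic multiplicities:
  χ_A(x) = (x + 5)^5

Step 2 — compute geometric multiplicities via the rank-nullity identity g(λ) = n − rank(A − λI):
  rank(A − (-5)·I) = 2, so dim ker(A − (-5)·I) = n − 2 = 3

Summary:
  λ = -5: algebraic multiplicity = 5, geometric multiplicity = 3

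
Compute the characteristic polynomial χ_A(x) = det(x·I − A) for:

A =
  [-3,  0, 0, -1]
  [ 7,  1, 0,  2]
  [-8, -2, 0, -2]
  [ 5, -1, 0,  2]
x^4

Expanding det(x·I − A) (e.g. by cofactor expansion or by noting that A is similar to its Jordan form J, which has the same characteristic polynomial as A) gives
  χ_A(x) = x^4
which factors as x^4. The eigenvalues (with algebraic multiplicities) are λ = 0 with multiplicity 4.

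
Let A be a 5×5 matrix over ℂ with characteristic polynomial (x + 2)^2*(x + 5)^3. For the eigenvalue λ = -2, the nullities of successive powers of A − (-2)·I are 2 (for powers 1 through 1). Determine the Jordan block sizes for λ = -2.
Block sizes for λ = -2: [1, 1]

From the dimensions of kernels of powers, the number of Jordan blocks of size at least j is d_j − d_{j−1} where d_j = dim ker(N^j) (with d_0 = 0). Computing the differences gives [2].
The number of blocks of size exactly k is (#blocks of size ≥ k) − (#blocks of size ≥ k + 1), so the partition is: 2 block(s) of size 1.
In nonincreasing order the block sizes are [1, 1].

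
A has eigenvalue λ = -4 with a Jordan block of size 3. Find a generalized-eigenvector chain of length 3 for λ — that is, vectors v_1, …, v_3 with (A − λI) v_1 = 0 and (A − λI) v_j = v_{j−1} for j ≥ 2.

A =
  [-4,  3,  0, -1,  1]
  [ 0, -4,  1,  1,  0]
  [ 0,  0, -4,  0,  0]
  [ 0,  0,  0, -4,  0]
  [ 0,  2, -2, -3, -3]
A Jordan chain for λ = -4 of length 3:
v_1 = (1, 0, 0, 0, 0)ᵀ
v_2 = (0, 1, 0, 0, -2)ᵀ
v_3 = (0, 0, 1, 0, 0)ᵀ

Let N = A − (-4)·I. We want v_3 with N^3 v_3 = 0 but N^2 v_3 ≠ 0; then v_{j-1} := N · v_j for j = 3, …, 2.

Pick v_3 = (0, 0, 1, 0, 0)ᵀ.
Then v_2 = N · v_3 = (0, 1, 0, 0, -2)ᵀ.
Then v_1 = N · v_2 = (1, 0, 0, 0, 0)ᵀ.

Sanity check: (A − (-4)·I) v_1 = (0, 0, 0, 0, 0)ᵀ = 0. ✓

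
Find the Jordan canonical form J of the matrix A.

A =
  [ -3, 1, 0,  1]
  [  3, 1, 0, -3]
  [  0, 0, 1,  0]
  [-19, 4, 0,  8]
J_2(1) ⊕ J_1(1) ⊕ J_1(4)

The characteristic polynomial is
  det(x·I − A) = x^4 - 7*x^3 + 15*x^2 - 13*x + 4 = (x - 4)*(x - 1)^3

Eigenvalues and multiplicities (the geometric multiplicity of λ is n − rank(A − λI), which equals the number of Jordan blocks for λ):
  λ = 1: algebraic multiplicity = 3, geometric multiplicity = 2
  λ = 4: algebraic multiplicity = 1, geometric multiplicity = 1

Determining the block sizes for each eigenvalue:
  λ = 1: 2 blocks summing to 3 forces exactly one block of size 2 and the rest size 1 → block sizes [2, 1]
  λ = 4: one block (gm = 1), so the single block has size am = 1 → block sizes [1]

Assembling the blocks gives a Jordan form
J =
  [1, 1, 0, 0]
  [0, 1, 0, 0]
  [0, 0, 1, 0]
  [0, 0, 0, 4]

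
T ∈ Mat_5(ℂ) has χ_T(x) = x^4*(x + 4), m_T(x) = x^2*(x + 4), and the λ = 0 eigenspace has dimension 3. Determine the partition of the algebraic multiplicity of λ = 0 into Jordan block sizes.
Block sizes for λ = 0: [2, 1, 1]

Step 1 — from the characteristic polynomial, algebraic multiplicity of λ = 0 is 4. From dim ker(T − (0)·I) = 3, there are exactly 3 Jordan blocks for λ = 0.
Step 2 — from the minimal polynomial, the factor (x − 0)^2 tells us the largest block for λ = 0 has size 2.
Step 3 — with total size 4, 3 blocks, and largest block 2, the block sizes (in nonincreasing order) are [2, 1, 1].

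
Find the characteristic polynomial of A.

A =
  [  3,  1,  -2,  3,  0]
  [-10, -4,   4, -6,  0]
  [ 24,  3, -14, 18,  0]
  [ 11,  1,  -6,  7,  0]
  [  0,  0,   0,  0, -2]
x^5 + 10*x^4 + 40*x^3 + 80*x^2 + 80*x + 32

Expanding det(x·I − A) (e.g. by cofactor expansion or by noting that A is similar to its Jordan form J, which has the same characteristic polynomial as A) gives
  χ_A(x) = x^5 + 10*x^4 + 40*x^3 + 80*x^2 + 80*x + 32
which factors as (x + 2)^5. The eigenvalues (with algebraic multiplicities) are λ = -2 with multiplicity 5.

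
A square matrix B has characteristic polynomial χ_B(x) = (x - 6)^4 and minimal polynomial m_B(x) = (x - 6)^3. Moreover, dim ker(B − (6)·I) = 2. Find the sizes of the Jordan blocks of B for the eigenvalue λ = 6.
Block sizes for λ = 6: [3, 1]

Step 1 — from the characteristic polynomial, algebraic multiplicity of λ = 6 is 4. From dim ker(B − (6)·I) = 2, there are exactly 2 Jordan blocks for λ = 6.
Step 2 — from the minimal polynomial, the factor (x − 6)^3 tells us the largest block for λ = 6 has size 3.
Step 3 — with total size 4, 2 blocks, and largest block 3, the block sizes (in nonincreasing order) are [3, 1].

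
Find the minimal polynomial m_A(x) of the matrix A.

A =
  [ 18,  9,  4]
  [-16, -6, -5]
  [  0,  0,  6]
x^3 - 18*x^2 + 108*x - 216

The characteristic polynomial is χ_A(x) = (x - 6)^3, so the eigenvalues are known. The minimal polynomial is
  m_A(x) = Π_λ (x − λ)^{k_λ}
where k_λ is the size of the *largest* Jordan block for λ (equivalently, the smallest k with (A − λI)^k v = 0 for every generalised eigenvector v of λ).

  λ = 6: largest Jordan block has size 3, contributing (x − 6)^3

So m_A(x) = (x - 6)^3 = x^3 - 18*x^2 + 108*x - 216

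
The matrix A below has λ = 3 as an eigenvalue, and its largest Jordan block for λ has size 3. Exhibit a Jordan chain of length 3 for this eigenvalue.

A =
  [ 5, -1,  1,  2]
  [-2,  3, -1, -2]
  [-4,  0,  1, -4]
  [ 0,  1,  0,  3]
A Jordan chain for λ = 3 of length 3:
v_1 = (2, 0, 0, -2)ᵀ
v_2 = (2, -2, -4, 0)ᵀ
v_3 = (1, 0, 0, 0)ᵀ

Let N = A − (3)·I. We want v_3 with N^3 v_3 = 0 but N^2 v_3 ≠ 0; then v_{j-1} := N · v_j for j = 3, …, 2.

Pick v_3 = (1, 0, 0, 0)ᵀ.
Then v_2 = N · v_3 = (2, -2, -4, 0)ᵀ.
Then v_1 = N · v_2 = (2, 0, 0, -2)ᵀ.

Sanity check: (A − (3)·I) v_1 = (0, 0, 0, 0)ᵀ = 0. ✓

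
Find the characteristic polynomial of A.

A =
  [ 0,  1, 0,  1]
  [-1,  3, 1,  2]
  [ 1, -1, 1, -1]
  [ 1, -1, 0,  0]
x^4 - 4*x^3 + 6*x^2 - 4*x + 1

Expanding det(x·I − A) (e.g. by cofactor expansion or by noting that A is similar to its Jordan form J, which has the same characteristic polynomial as A) gives
  χ_A(x) = x^4 - 4*x^3 + 6*x^2 - 4*x + 1
which factors as (x - 1)^4. The eigenvalues (with algebraic multiplicities) are λ = 1 with multiplicity 4.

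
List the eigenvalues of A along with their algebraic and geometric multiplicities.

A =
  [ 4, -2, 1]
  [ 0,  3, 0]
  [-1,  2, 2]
λ = 3: alg = 3, geom = 2

Step 1 — factor the characteristic polynomial to read off the algebraic multiplicities:
  χ_A(x) = (x - 3)^3

Step 2 — compute geometric multiplicities via the rank-nullity identity g(λ) = n − rank(A − λI):
  rank(A − (3)·I) = 1, so dim ker(A − (3)·I) = n − 1 = 2

Summary:
  λ = 3: algebraic multiplicity = 3, geometric multiplicity = 2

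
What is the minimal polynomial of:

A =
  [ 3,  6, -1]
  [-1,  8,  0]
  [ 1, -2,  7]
x^3 - 18*x^2 + 108*x - 216

The characteristic polynomial is χ_A(x) = (x - 6)^3, so the eigenvalues are known. The minimal polynomial is
  m_A(x) = Π_λ (x − λ)^{k_λ}
where k_λ is the size of the *largest* Jordan block for λ (equivalently, the smallest k with (A − λI)^k v = 0 for every generalised eigenvector v of λ).

  λ = 6: largest Jordan block has size 3, contributing (x − 6)^3

So m_A(x) = (x - 6)^3 = x^3 - 18*x^2 + 108*x - 216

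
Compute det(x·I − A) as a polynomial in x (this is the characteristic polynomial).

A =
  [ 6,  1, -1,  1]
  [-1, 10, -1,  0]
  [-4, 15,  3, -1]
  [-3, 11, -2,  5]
x^4 - 24*x^3 + 216*x^2 - 864*x + 1296

Expanding det(x·I − A) (e.g. by cofactor expansion or by noting that A is similar to its Jordan form J, which has the same characteristic polynomial as A) gives
  χ_A(x) = x^4 - 24*x^3 + 216*x^2 - 864*x + 1296
which factors as (x - 6)^4. The eigenvalues (with algebraic multiplicities) are λ = 6 with multiplicity 4.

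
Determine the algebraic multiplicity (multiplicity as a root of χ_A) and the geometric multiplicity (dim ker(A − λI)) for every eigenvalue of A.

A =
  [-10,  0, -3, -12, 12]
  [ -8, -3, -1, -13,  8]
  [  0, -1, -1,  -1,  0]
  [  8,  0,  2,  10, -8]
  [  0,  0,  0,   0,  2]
λ = -2: alg = 3, geom = 1; λ = 2: alg = 2, geom = 2

Step 1 — factor the characteristic polynomial to read off the algebraic multiplicities:
  χ_A(x) = (x - 2)^2*(x + 2)^3

Step 2 — compute geometric multiplicities via the rank-nullity identity g(λ) = n − rank(A − λI):
  rank(A − (-2)·I) = 4, so dim ker(A − (-2)·I) = n − 4 = 1
  rank(A − (2)·I) = 3, so dim ker(A − (2)·I) = n − 3 = 2

Summary:
  λ = -2: algebraic multiplicity = 3, geometric multiplicity = 1
  λ = 2: algebraic multiplicity = 2, geometric multiplicity = 2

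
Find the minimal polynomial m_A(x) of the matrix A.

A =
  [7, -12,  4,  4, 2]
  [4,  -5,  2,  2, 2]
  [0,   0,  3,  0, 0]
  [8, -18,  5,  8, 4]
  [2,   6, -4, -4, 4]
x^2 - 7*x + 12

The characteristic polynomial is χ_A(x) = (x - 4)^2*(x - 3)^3, so the eigenvalues are known. The minimal polynomial is
  m_A(x) = Π_λ (x − λ)^{k_λ}
where k_λ is the size of the *largest* Jordan block for λ (equivalently, the smallest k with (A − λI)^k v = 0 for every generalised eigenvector v of λ).

  λ = 3: largest Jordan block has size 1, contributing (x − 3)
  λ = 4: largest Jordan block has size 1, contributing (x − 4)

So m_A(x) = (x - 4)*(x - 3) = x^2 - 7*x + 12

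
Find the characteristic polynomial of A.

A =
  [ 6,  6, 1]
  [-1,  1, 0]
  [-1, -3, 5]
x^3 - 12*x^2 + 48*x - 64

Expanding det(x·I − A) (e.g. by cofactor expansion or by noting that A is similar to its Jordan form J, which has the same characteristic polynomial as A) gives
  χ_A(x) = x^3 - 12*x^2 + 48*x - 64
which factors as (x - 4)^3. The eigenvalues (with algebraic multiplicities) are λ = 4 with multiplicity 3.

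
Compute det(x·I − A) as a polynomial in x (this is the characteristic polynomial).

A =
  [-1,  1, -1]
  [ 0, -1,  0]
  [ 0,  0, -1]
x^3 + 3*x^2 + 3*x + 1

Expanding det(x·I − A) (e.g. by cofactor expansion or by noting that A is similar to its Jordan form J, which has the same characteristic polynomial as A) gives
  χ_A(x) = x^3 + 3*x^2 + 3*x + 1
which factors as (x + 1)^3. The eigenvalues (with algebraic multiplicities) are λ = -1 with multiplicity 3.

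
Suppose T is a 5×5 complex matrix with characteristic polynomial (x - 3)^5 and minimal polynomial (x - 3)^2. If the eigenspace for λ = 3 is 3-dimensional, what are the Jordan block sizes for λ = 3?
Block sizes for λ = 3: [2, 2, 1]

Step 1 — from the characteristic polynomial, algebraic multiplicity of λ = 3 is 5. From dim ker(T − (3)·I) = 3, there are exactly 3 Jordan blocks for λ = 3.
Step 2 — from the minimal polynomial, the factor (x − 3)^2 tells us the largest block for λ = 3 has size 2.
Step 3 — with total size 5, 3 blocks, and largest block 2, the block sizes (in nonincreasing order) are [2, 2, 1].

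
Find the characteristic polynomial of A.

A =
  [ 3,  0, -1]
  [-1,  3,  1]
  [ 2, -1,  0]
x^3 - 6*x^2 + 12*x - 8

Expanding det(x·I − A) (e.g. by cofactor expansion or by noting that A is similar to its Jordan form J, which has the same characteristic polynomial as A) gives
  χ_A(x) = x^3 - 6*x^2 + 12*x - 8
which factors as (x - 2)^3. The eigenvalues (with algebraic multiplicities) are λ = 2 with multiplicity 3.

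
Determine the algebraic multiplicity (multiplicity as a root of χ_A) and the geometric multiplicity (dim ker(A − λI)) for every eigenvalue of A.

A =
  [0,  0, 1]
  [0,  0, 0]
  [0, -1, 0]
λ = 0: alg = 3, geom = 1

Step 1 — factor the characteristic polynomial to read off the algebraic multiplicities:
  χ_A(x) = x^3

Step 2 — compute geometric multiplicities via the rank-nullity identity g(λ) = n − rank(A − λI):
  rank(A − (0)·I) = 2, so dim ker(A − (0)·I) = n − 2 = 1

Summary:
  λ = 0: algebraic multiplicity = 3, geometric multiplicity = 1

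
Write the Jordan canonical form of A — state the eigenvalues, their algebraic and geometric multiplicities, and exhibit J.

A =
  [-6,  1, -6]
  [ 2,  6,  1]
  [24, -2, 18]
J_3(6)

The characteristic polynomial is
  det(x·I − A) = x^3 - 18*x^2 + 108*x - 216 = (x - 6)^3

Eigenvalues and multiplicities (the geometric multiplicity of λ is n − rank(A − λI), which equals the number of Jordan blocks for λ):
  λ = 6: algebraic multiplicity = 3, geometric multiplicity = 1

Determining the block sizes for each eigenvalue:
  λ = 6: one block (gm = 1), so the single block has size am = 3 → block sizes [3]

Assembling the blocks gives a Jordan form
J =
  [6, 1, 0]
  [0, 6, 1]
  [0, 0, 6]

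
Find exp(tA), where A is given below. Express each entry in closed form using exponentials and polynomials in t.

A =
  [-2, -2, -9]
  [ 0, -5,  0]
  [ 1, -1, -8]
e^{tA} =
  [3*t*exp(-5*t) + exp(-5*t), 3*t^2*exp(-5*t)/2 - 2*t*exp(-5*t), -9*t*exp(-5*t)]
  [0, exp(-5*t), 0]
  [t*exp(-5*t), t^2*exp(-5*t)/2 - t*exp(-5*t), -3*t*exp(-5*t) + exp(-5*t)]

Strategy: write A = P · J · P⁻¹ where J is a Jordan canonical form, so e^{tA} = P · e^{tJ} · P⁻¹, and e^{tJ} can be computed block-by-block.

A has Jordan form
J =
  [-5,  1,  0]
  [ 0, -5,  1]
  [ 0,  0, -5]
(up to reordering of blocks).

Per-block formulas:
  For a 3×3 Jordan block J_3(-5): exp(t · J_3(-5)) = e^(-5t)·(I + t·N + (t^2/2)·N^2), where N is the 3×3 nilpotent shift.

After assembling e^{tJ} and conjugating by P, we get:

e^{tA} =
  [3*t*exp(-5*t) + exp(-5*t), 3*t^2*exp(-5*t)/2 - 2*t*exp(-5*t), -9*t*exp(-5*t)]
  [0, exp(-5*t), 0]
  [t*exp(-5*t), t^2*exp(-5*t)/2 - t*exp(-5*t), -3*t*exp(-5*t) + exp(-5*t)]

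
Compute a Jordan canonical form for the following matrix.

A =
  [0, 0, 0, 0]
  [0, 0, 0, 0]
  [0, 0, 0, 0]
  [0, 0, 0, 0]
J_1(0) ⊕ J_1(0) ⊕ J_1(0) ⊕ J_1(0)

The characteristic polynomial is
  det(x·I − A) = x^4

Eigenvalues and multiplicities (the geometric multiplicity of λ is n − rank(A − λI), which equals the number of Jordan blocks for λ):
  λ = 0: algebraic multiplicity = 4, geometric multiplicity = 4

Determining the block sizes for each eigenvalue:
  λ = 0: gm = am = 4, so every block has size 1 → block sizes [1, 1, 1, 1]

Assembling the blocks gives a Jordan form
J =
  [0, 0, 0, 0]
  [0, 0, 0, 0]
  [0, 0, 0, 0]
  [0, 0, 0, 0]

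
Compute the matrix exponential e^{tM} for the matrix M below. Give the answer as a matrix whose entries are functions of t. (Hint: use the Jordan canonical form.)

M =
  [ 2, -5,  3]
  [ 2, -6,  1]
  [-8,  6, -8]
e^{tM} =
  [t^2*exp(-4*t) + 6*t*exp(-4*t) + exp(-4*t), -t^2*exp(-4*t) - 5*t*exp(-4*t), t^2*exp(-4*t)/2 + 3*t*exp(-4*t)]
  [2*t*exp(-4*t), -2*t*exp(-4*t) + exp(-4*t), t*exp(-4*t)]
  [-2*t^2*exp(-4*t) - 8*t*exp(-4*t), 2*t^2*exp(-4*t) + 6*t*exp(-4*t), -t^2*exp(-4*t) - 4*t*exp(-4*t) + exp(-4*t)]

Strategy: write M = P · J · P⁻¹ where J is a Jordan canonical form, so e^{tM} = P · e^{tJ} · P⁻¹, and e^{tJ} can be computed block-by-block.

M has Jordan form
J =
  [-4,  1,  0]
  [ 0, -4,  1]
  [ 0,  0, -4]
(up to reordering of blocks).

Per-block formulas:
  For a 3×3 Jordan block J_3(-4): exp(t · J_3(-4)) = e^(-4t)·(I + t·N + (t^2/2)·N^2), where N is the 3×3 nilpotent shift.

After assembling e^{tJ} and conjugating by P, we get:

e^{tM} =
  [t^2*exp(-4*t) + 6*t*exp(-4*t) + exp(-4*t), -t^2*exp(-4*t) - 5*t*exp(-4*t), t^2*exp(-4*t)/2 + 3*t*exp(-4*t)]
  [2*t*exp(-4*t), -2*t*exp(-4*t) + exp(-4*t), t*exp(-4*t)]
  [-2*t^2*exp(-4*t) - 8*t*exp(-4*t), 2*t^2*exp(-4*t) + 6*t*exp(-4*t), -t^2*exp(-4*t) - 4*t*exp(-4*t) + exp(-4*t)]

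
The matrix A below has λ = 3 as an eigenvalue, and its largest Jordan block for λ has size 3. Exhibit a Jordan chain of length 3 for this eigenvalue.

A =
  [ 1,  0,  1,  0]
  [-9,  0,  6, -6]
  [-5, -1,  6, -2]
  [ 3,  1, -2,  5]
A Jordan chain for λ = 3 of length 3:
v_1 = (-1, -3, -2, 1)ᵀ
v_2 = (-2, -9, -5, 3)ᵀ
v_3 = (1, 0, 0, 0)ᵀ

Let N = A − (3)·I. We want v_3 with N^3 v_3 = 0 but N^2 v_3 ≠ 0; then v_{j-1} := N · v_j for j = 3, …, 2.

Pick v_3 = (1, 0, 0, 0)ᵀ.
Then v_2 = N · v_3 = (-2, -9, -5, 3)ᵀ.
Then v_1 = N · v_2 = (-1, -3, -2, 1)ᵀ.

Sanity check: (A − (3)·I) v_1 = (0, 0, 0, 0)ᵀ = 0. ✓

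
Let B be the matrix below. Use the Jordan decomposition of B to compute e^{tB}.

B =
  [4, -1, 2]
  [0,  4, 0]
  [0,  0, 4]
e^{tB} =
  [exp(4*t), -t*exp(4*t), 2*t*exp(4*t)]
  [0, exp(4*t), 0]
  [0, 0, exp(4*t)]

Strategy: write B = P · J · P⁻¹ where J is a Jordan canonical form, so e^{tB} = P · e^{tJ} · P⁻¹, and e^{tJ} can be computed block-by-block.

B has Jordan form
J =
  [4, 1, 0]
  [0, 4, 0]
  [0, 0, 4]
(up to reordering of blocks).

Per-block formulas:
  For a 2×2 Jordan block J_2(4): exp(t · J_2(4)) = e^(4t)·(I + t·N), where N is the 2×2 nilpotent shift.
  For a 1×1 block at λ = 4: exp(t · [4]) = [e^(4t)].

After assembling e^{tJ} and conjugating by P, we get:

e^{tB} =
  [exp(4*t), -t*exp(4*t), 2*t*exp(4*t)]
  [0, exp(4*t), 0]
  [0, 0, exp(4*t)]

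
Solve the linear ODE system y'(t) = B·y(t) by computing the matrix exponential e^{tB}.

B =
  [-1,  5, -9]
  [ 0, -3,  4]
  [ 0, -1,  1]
e^{tB} =
  [exp(-t), -t^2*exp(-t)/2 + 5*t*exp(-t), t^2*exp(-t) - 9*t*exp(-t)]
  [0, -2*t*exp(-t) + exp(-t), 4*t*exp(-t)]
  [0, -t*exp(-t), 2*t*exp(-t) + exp(-t)]

Strategy: write B = P · J · P⁻¹ where J is a Jordan canonical form, so e^{tB} = P · e^{tJ} · P⁻¹, and e^{tJ} can be computed block-by-block.

B has Jordan form
J =
  [-1,  1,  0]
  [ 0, -1,  1]
  [ 0,  0, -1]
(up to reordering of blocks).

Per-block formulas:
  For a 3×3 Jordan block J_3(-1): exp(t · J_3(-1)) = e^(-1t)·(I + t·N + (t^2/2)·N^2), where N is the 3×3 nilpotent shift.

After assembling e^{tJ} and conjugating by P, we get:

e^{tB} =
  [exp(-t), -t^2*exp(-t)/2 + 5*t*exp(-t), t^2*exp(-t) - 9*t*exp(-t)]
  [0, -2*t*exp(-t) + exp(-t), 4*t*exp(-t)]
  [0, -t*exp(-t), 2*t*exp(-t) + exp(-t)]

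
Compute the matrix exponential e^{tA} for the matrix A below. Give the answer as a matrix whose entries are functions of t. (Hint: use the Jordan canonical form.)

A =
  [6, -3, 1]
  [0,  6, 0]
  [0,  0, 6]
e^{tA} =
  [exp(6*t), -3*t*exp(6*t), t*exp(6*t)]
  [0, exp(6*t), 0]
  [0, 0, exp(6*t)]

Strategy: write A = P · J · P⁻¹ where J is a Jordan canonical form, so e^{tA} = P · e^{tJ} · P⁻¹, and e^{tJ} can be computed block-by-block.

A has Jordan form
J =
  [6, 1, 0]
  [0, 6, 0]
  [0, 0, 6]
(up to reordering of blocks).

Per-block formulas:
  For a 1×1 block at λ = 6: exp(t · [6]) = [e^(6t)].
  For a 2×2 Jordan block J_2(6): exp(t · J_2(6)) = e^(6t)·(I + t·N), where N is the 2×2 nilpotent shift.

After assembling e^{tJ} and conjugating by P, we get:

e^{tA} =
  [exp(6*t), -3*t*exp(6*t), t*exp(6*t)]
  [0, exp(6*t), 0]
  [0, 0, exp(6*t)]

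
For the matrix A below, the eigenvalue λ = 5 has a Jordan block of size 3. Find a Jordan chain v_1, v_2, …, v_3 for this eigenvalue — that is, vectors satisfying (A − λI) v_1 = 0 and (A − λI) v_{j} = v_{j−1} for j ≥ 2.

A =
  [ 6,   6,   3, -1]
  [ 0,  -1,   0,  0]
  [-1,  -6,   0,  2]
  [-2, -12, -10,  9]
A Jordan chain for λ = 5 of length 3:
v_1 = (-2, 0, 2, 4)ᵀ
v_2 = (3, 0, -5, -10)ᵀ
v_3 = (0, 0, 1, 0)ᵀ

Let N = A − (5)·I. We want v_3 with N^3 v_3 = 0 but N^2 v_3 ≠ 0; then v_{j-1} := N · v_j for j = 3, …, 2.

Pick v_3 = (0, 0, 1, 0)ᵀ.
Then v_2 = N · v_3 = (3, 0, -5, -10)ᵀ.
Then v_1 = N · v_2 = (-2, 0, 2, 4)ᵀ.

Sanity check: (A − (5)·I) v_1 = (0, 0, 0, 0)ᵀ = 0. ✓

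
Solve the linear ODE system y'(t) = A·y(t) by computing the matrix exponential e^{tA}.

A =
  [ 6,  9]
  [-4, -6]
e^{tA} =
  [6*t + 1, 9*t]
  [-4*t, 1 - 6*t]

Strategy: write A = P · J · P⁻¹ where J is a Jordan canonical form, so e^{tA} = P · e^{tJ} · P⁻¹, and e^{tJ} can be computed block-by-block.

A has Jordan form
J =
  [0, 1]
  [0, 0]
(up to reordering of blocks).

Per-block formulas:
  For a 2×2 Jordan block J_2(0): exp(t · J_2(0)) = e^(0t)·(I + t·N), where N is the 2×2 nilpotent shift.

After assembling e^{tJ} and conjugating by P, we get:

e^{tA} =
  [6*t + 1, 9*t]
  [-4*t, 1 - 6*t]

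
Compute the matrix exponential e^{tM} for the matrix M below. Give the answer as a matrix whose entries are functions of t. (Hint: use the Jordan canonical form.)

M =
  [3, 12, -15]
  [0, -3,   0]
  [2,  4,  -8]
e^{tM} =
  [6*exp(-2*t) - 5*exp(-3*t), 12*exp(-2*t) - 12*exp(-3*t), -15*exp(-2*t) + 15*exp(-3*t)]
  [0, exp(-3*t), 0]
  [2*exp(-2*t) - 2*exp(-3*t), 4*exp(-2*t) - 4*exp(-3*t), -5*exp(-2*t) + 6*exp(-3*t)]

Strategy: write M = P · J · P⁻¹ where J is a Jordan canonical form, so e^{tM} = P · e^{tJ} · P⁻¹, and e^{tJ} can be computed block-by-block.

M has Jordan form
J =
  [-3,  0,  0]
  [ 0, -3,  0]
  [ 0,  0, -2]
(up to reordering of blocks).

Per-block formulas:
  For a 1×1 block at λ = -3: exp(t · [-3]) = [e^(-3t)].
  For a 1×1 block at λ = -2: exp(t · [-2]) = [e^(-2t)].

After assembling e^{tJ} and conjugating by P, we get:

e^{tM} =
  [6*exp(-2*t) - 5*exp(-3*t), 12*exp(-2*t) - 12*exp(-3*t), -15*exp(-2*t) + 15*exp(-3*t)]
  [0, exp(-3*t), 0]
  [2*exp(-2*t) - 2*exp(-3*t), 4*exp(-2*t) - 4*exp(-3*t), -5*exp(-2*t) + 6*exp(-3*t)]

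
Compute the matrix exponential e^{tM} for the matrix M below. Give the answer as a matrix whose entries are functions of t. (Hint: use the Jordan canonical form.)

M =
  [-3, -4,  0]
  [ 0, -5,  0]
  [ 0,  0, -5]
e^{tM} =
  [exp(-3*t), -2*exp(-3*t) + 2*exp(-5*t), 0]
  [0, exp(-5*t), 0]
  [0, 0, exp(-5*t)]

Strategy: write M = P · J · P⁻¹ where J is a Jordan canonical form, so e^{tM} = P · e^{tJ} · P⁻¹, and e^{tJ} can be computed block-by-block.

M has Jordan form
J =
  [-5,  0,  0]
  [ 0, -5,  0]
  [ 0,  0, -3]
(up to reordering of blocks).

Per-block formulas:
  For a 1×1 block at λ = -3: exp(t · [-3]) = [e^(-3t)].
  For a 1×1 block at λ = -5: exp(t · [-5]) = [e^(-5t)].

After assembling e^{tJ} and conjugating by P, we get:

e^{tM} =
  [exp(-3*t), -2*exp(-3*t) + 2*exp(-5*t), 0]
  [0, exp(-5*t), 0]
  [0, 0, exp(-5*t)]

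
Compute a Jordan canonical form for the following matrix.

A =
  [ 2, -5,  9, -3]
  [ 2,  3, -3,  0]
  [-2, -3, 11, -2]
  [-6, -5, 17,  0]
J_3(4) ⊕ J_1(4)

The characteristic polynomial is
  det(x·I − A) = x^4 - 16*x^3 + 96*x^2 - 256*x + 256 = (x - 4)^4

Eigenvalues and multiplicities (the geometric multiplicity of λ is n − rank(A − λI), which equals the number of Jordan blocks for λ):
  λ = 4: algebraic multiplicity = 4, geometric multiplicity = 2

Determining the block sizes for each eigenvalue:
  λ = 4: with am = 4 and gm = 2, the partition is not yet determined (e.g. several partitions of 4 into 2 parts exist). Let N = A − (4)·I. Computing rank(N^1) = 2, rank(N^2) = 1, rank(N^3) = 0; the number of blocks of size ≥ j is rank(N^{j−1}) − rank(N^j), giving [2, 1, 1]. So we have 1 block(s) of size 3, 1 block(s) of size 1 → block sizes [3, 1]

Assembling the blocks gives a Jordan form
J =
  [4, 1, 0, 0]
  [0, 4, 1, 0]
  [0, 0, 4, 0]
  [0, 0, 0, 4]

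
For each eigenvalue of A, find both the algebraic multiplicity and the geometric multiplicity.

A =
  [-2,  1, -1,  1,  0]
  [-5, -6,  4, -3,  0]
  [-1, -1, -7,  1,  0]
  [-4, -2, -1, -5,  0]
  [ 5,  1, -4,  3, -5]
λ = -5: alg = 5, geom = 3

Step 1 — factor the characteristic polynomial to read off the algebraic multiplicities:
  χ_A(x) = (x + 5)^5

Step 2 — compute geometric multiplicities via the rank-nullity identity g(λ) = n − rank(A − λI):
  rank(A − (-5)·I) = 2, so dim ker(A − (-5)·I) = n − 2 = 3

Summary:
  λ = -5: algebraic multiplicity = 5, geometric multiplicity = 3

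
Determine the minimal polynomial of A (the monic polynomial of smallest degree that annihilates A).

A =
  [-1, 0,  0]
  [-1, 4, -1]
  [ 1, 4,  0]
x^3 - 3*x^2 + 4

The characteristic polynomial is χ_A(x) = (x - 2)^2*(x + 1), so the eigenvalues are known. The minimal polynomial is
  m_A(x) = Π_λ (x − λ)^{k_λ}
where k_λ is the size of the *largest* Jordan block for λ (equivalently, the smallest k with (A − λI)^k v = 0 for every generalised eigenvector v of λ).

  λ = -1: largest Jordan block has size 1, contributing (x + 1)
  λ = 2: largest Jordan block has size 2, contributing (x − 2)^2

So m_A(x) = (x - 2)^2*(x + 1) = x^3 - 3*x^2 + 4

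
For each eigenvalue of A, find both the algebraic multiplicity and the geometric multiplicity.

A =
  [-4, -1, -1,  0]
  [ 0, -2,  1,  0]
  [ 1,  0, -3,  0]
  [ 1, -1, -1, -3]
λ = -3: alg = 4, geom = 2

Step 1 — factor the characteristic polynomial to read off the algebraic multiplicities:
  χ_A(x) = (x + 3)^4

Step 2 — compute geometric multiplicities via the rank-nullity identity g(λ) = n − rank(A − λI):
  rank(A − (-3)·I) = 2, so dim ker(A − (-3)·I) = n − 2 = 2

Summary:
  λ = -3: algebraic multiplicity = 4, geometric multiplicity = 2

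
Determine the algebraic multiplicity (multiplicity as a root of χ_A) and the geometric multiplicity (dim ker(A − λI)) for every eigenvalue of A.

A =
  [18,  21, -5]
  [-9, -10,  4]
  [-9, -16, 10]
λ = 6: alg = 3, geom = 1

Step 1 — factor the characteristic polynomial to read off the algebraic multiplicities:
  χ_A(x) = (x - 6)^3

Step 2 — compute geometric multiplicities via the rank-nullity identity g(λ) = n − rank(A − λI):
  rank(A − (6)·I) = 2, so dim ker(A − (6)·I) = n − 2 = 1

Summary:
  λ = 6: algebraic multiplicity = 3, geometric multiplicity = 1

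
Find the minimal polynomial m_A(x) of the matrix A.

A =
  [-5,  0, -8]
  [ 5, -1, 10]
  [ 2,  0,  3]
x^2 + 2*x + 1

The characteristic polynomial is χ_A(x) = (x + 1)^3, so the eigenvalues are known. The minimal polynomial is
  m_A(x) = Π_λ (x − λ)^{k_λ}
where k_λ is the size of the *largest* Jordan block for λ (equivalently, the smallest k with (A − λI)^k v = 0 for every generalised eigenvector v of λ).

  λ = -1: largest Jordan block has size 2, contributing (x + 1)^2

So m_A(x) = (x + 1)^2 = x^2 + 2*x + 1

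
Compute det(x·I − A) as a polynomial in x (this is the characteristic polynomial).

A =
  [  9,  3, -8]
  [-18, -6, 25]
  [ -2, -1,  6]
x^3 - 9*x^2 + 27*x - 27

Expanding det(x·I − A) (e.g. by cofactor expansion or by noting that A is similar to its Jordan form J, which has the same characteristic polynomial as A) gives
  χ_A(x) = x^3 - 9*x^2 + 27*x - 27
which factors as (x - 3)^3. The eigenvalues (with algebraic multiplicities) are λ = 3 with multiplicity 3.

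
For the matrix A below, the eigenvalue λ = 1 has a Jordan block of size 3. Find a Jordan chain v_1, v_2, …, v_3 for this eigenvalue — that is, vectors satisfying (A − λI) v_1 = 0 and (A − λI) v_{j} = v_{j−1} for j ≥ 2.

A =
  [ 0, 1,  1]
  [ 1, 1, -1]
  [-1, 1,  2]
A Jordan chain for λ = 1 of length 3:
v_1 = (1, 0, 1)ᵀ
v_2 = (-1, 1, -1)ᵀ
v_3 = (1, 0, 0)ᵀ

Let N = A − (1)·I. We want v_3 with N^3 v_3 = 0 but N^2 v_3 ≠ 0; then v_{j-1} := N · v_j for j = 3, …, 2.

Pick v_3 = (1, 0, 0)ᵀ.
Then v_2 = N · v_3 = (-1, 1, -1)ᵀ.
Then v_1 = N · v_2 = (1, 0, 1)ᵀ.

Sanity check: (A − (1)·I) v_1 = (0, 0, 0)ᵀ = 0. ✓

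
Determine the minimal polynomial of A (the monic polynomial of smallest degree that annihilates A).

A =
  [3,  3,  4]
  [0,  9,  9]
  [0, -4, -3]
x^3 - 9*x^2 + 27*x - 27

The characteristic polynomial is χ_A(x) = (x - 3)^3, so the eigenvalues are known. The minimal polynomial is
  m_A(x) = Π_λ (x − λ)^{k_λ}
where k_λ is the size of the *largest* Jordan block for λ (equivalently, the smallest k with (A − λI)^k v = 0 for every generalised eigenvector v of λ).

  λ = 3: largest Jordan block has size 3, contributing (x − 3)^3

So m_A(x) = (x - 3)^3 = x^3 - 9*x^2 + 27*x - 27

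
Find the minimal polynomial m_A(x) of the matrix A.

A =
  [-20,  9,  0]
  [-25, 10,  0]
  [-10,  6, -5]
x^2 + 10*x + 25

The characteristic polynomial is χ_A(x) = (x + 5)^3, so the eigenvalues are known. The minimal polynomial is
  m_A(x) = Π_λ (x − λ)^{k_λ}
where k_λ is the size of the *largest* Jordan block for λ (equivalently, the smallest k with (A − λI)^k v = 0 for every generalised eigenvector v of λ).

  λ = -5: largest Jordan block has size 2, contributing (x + 5)^2

So m_A(x) = (x + 5)^2 = x^2 + 10*x + 25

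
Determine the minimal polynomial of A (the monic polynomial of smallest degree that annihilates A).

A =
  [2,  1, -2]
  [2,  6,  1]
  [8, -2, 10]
x^3 - 18*x^2 + 108*x - 216

The characteristic polynomial is χ_A(x) = (x - 6)^3, so the eigenvalues are known. The minimal polynomial is
  m_A(x) = Π_λ (x − λ)^{k_λ}
where k_λ is the size of the *largest* Jordan block for λ (equivalently, the smallest k with (A − λI)^k v = 0 for every generalised eigenvector v of λ).

  λ = 6: largest Jordan block has size 3, contributing (x − 6)^3

So m_A(x) = (x - 6)^3 = x^3 - 18*x^2 + 108*x - 216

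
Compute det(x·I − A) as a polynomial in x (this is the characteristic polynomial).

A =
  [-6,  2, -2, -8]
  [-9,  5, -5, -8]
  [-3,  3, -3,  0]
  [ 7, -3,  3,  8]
x^4 - 4*x^3

Expanding det(x·I − A) (e.g. by cofactor expansion or by noting that A is similar to its Jordan form J, which has the same characteristic polynomial as A) gives
  χ_A(x) = x^4 - 4*x^3
which factors as x^3*(x - 4). The eigenvalues (with algebraic multiplicities) are λ = 0 with multiplicity 3, λ = 4 with multiplicity 1.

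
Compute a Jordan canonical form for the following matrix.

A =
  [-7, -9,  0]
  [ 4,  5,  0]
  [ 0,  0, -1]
J_2(-1) ⊕ J_1(-1)

The characteristic polynomial is
  det(x·I − A) = x^3 + 3*x^2 + 3*x + 1 = (x + 1)^3

Eigenvalues and multiplicities (the geometric multiplicity of λ is n − rank(A − λI), which equals the number of Jordan blocks for λ):
  λ = -1: algebraic multiplicity = 3, geometric multiplicity = 2

Determining the block sizes for each eigenvalue:
  λ = -1: 2 blocks summing to 3 forces exactly one block of size 2 and the rest size 1 → block sizes [2, 1]

Assembling the blocks gives a Jordan form
J =
  [-1,  1,  0]
  [ 0, -1,  0]
  [ 0,  0, -1]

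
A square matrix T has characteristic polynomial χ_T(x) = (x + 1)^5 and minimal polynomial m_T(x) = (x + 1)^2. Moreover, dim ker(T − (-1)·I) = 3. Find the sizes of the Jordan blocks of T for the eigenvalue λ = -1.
Block sizes for λ = -1: [2, 2, 1]

Step 1 — from the characteristic polynomial, algebraic multiplicity of λ = -1 is 5. From dim ker(T − (-1)·I) = 3, there are exactly 3 Jordan blocks for λ = -1.
Step 2 — from the minimal polynomial, the factor (x + 1)^2 tells us the largest block for λ = -1 has size 2.
Step 3 — with total size 5, 3 blocks, and largest block 2, the block sizes (in nonincreasing order) are [2, 2, 1].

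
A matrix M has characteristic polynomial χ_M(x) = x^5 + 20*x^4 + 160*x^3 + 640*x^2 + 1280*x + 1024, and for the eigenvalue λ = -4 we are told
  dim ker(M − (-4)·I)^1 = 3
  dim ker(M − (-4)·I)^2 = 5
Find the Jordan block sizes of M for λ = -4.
Block sizes for λ = -4: [2, 2, 1]

From the dimensions of kernels of powers, the number of Jordan blocks of size at least j is d_j − d_{j−1} where d_j = dim ker(N^j) (with d_0 = 0). Computing the differences gives [3, 2].
The number of blocks of size exactly k is (#blocks of size ≥ k) − (#blocks of size ≥ k + 1), so the partition is: 1 block(s) of size 1, 2 block(s) of size 2.
In nonincreasing order the block sizes are [2, 2, 1].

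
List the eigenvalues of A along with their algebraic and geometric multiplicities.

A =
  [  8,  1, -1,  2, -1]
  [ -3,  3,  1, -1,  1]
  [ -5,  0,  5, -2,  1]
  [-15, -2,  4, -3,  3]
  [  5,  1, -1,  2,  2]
λ = 3: alg = 5, geom = 2

Step 1 — factor the characteristic polynomial to read off the algebraic multiplicities:
  χ_A(x) = (x - 3)^5

Step 2 — compute geometric multiplicities via the rank-nullity identity g(λ) = n − rank(A − λI):
  rank(A − (3)·I) = 3, so dim ker(A − (3)·I) = n − 3 = 2

Summary:
  λ = 3: algebraic multiplicity = 5, geometric multiplicity = 2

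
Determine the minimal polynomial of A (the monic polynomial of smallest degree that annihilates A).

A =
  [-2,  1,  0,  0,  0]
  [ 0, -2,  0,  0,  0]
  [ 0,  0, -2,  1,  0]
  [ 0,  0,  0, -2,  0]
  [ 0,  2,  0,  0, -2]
x^2 + 4*x + 4

The characteristic polynomial is χ_A(x) = (x + 2)^5, so the eigenvalues are known. The minimal polynomial is
  m_A(x) = Π_λ (x − λ)^{k_λ}
where k_λ is the size of the *largest* Jordan block for λ (equivalently, the smallest k with (A − λI)^k v = 0 for every generalised eigenvector v of λ).

  λ = -2: largest Jordan block has size 2, contributing (x + 2)^2

So m_A(x) = (x + 2)^2 = x^2 + 4*x + 4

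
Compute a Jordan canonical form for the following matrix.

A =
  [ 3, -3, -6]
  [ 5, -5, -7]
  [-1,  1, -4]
J_2(-3) ⊕ J_1(0)

The characteristic polynomial is
  det(x·I − A) = x^3 + 6*x^2 + 9*x = x*(x + 3)^2

Eigenvalues and multiplicities (the geometric multiplicity of λ is n − rank(A − λI), which equals the number of Jordan blocks for λ):
  λ = -3: algebraic multiplicity = 2, geometric multiplicity = 1
  λ = 0: algebraic multiplicity = 1, geometric multiplicity = 1

Determining the block sizes for each eigenvalue:
  λ = -3: one block (gm = 1), so the single block has size am = 2 → block sizes [2]
  λ = 0: one block (gm = 1), so the single block has size am = 1 → block sizes [1]

Assembling the blocks gives a Jordan form
J =
  [-3,  1, 0]
  [ 0, -3, 0]
  [ 0,  0, 0]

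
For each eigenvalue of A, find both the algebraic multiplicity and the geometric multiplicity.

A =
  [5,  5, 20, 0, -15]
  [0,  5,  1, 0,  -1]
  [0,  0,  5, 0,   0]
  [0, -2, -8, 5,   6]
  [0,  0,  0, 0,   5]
λ = 5: alg = 5, geom = 3

Step 1 — factor the characteristic polynomial to read off the algebraic multiplicities:
  χ_A(x) = (x - 5)^5

Step 2 — compute geometric multiplicities via the rank-nullity identity g(λ) = n − rank(A − λI):
  rank(A − (5)·I) = 2, so dim ker(A − (5)·I) = n − 2 = 3

Summary:
  λ = 5: algebraic multiplicity = 5, geometric multiplicity = 3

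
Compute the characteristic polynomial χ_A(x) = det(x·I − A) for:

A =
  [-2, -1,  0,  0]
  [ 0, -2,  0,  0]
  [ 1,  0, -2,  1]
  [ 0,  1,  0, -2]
x^4 + 8*x^3 + 24*x^2 + 32*x + 16

Expanding det(x·I − A) (e.g. by cofactor expansion or by noting that A is similar to its Jordan form J, which has the same characteristic polynomial as A) gives
  χ_A(x) = x^4 + 8*x^3 + 24*x^2 + 32*x + 16
which factors as (x + 2)^4. The eigenvalues (with algebraic multiplicities) are λ = -2 with multiplicity 4.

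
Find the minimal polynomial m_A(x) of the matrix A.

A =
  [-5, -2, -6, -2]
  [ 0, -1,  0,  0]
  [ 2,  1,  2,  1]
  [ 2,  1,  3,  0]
x^2 + 2*x + 1

The characteristic polynomial is χ_A(x) = (x + 1)^4, so the eigenvalues are known. The minimal polynomial is
  m_A(x) = Π_λ (x − λ)^{k_λ}
where k_λ is the size of the *largest* Jordan block for λ (equivalently, the smallest k with (A − λI)^k v = 0 for every generalised eigenvector v of λ).

  λ = -1: largest Jordan block has size 2, contributing (x + 1)^2

So m_A(x) = (x + 1)^2 = x^2 + 2*x + 1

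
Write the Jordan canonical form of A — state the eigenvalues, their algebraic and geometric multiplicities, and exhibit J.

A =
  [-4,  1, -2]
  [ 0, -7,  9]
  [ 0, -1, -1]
J_3(-4)

The characteristic polynomial is
  det(x·I − A) = x^3 + 12*x^2 + 48*x + 64 = (x + 4)^3

Eigenvalues and multiplicities (the geometric multiplicity of λ is n − rank(A − λI), which equals the number of Jordan blocks for λ):
  λ = -4: algebraic multiplicity = 3, geometric multiplicity = 1

Determining the block sizes for each eigenvalue:
  λ = -4: one block (gm = 1), so the single block has size am = 3 → block sizes [3]

Assembling the blocks gives a Jordan form
J =
  [-4,  1,  0]
  [ 0, -4,  1]
  [ 0,  0, -4]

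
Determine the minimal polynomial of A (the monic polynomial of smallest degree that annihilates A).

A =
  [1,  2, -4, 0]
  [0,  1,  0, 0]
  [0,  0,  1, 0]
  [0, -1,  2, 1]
x^2 - 2*x + 1

The characteristic polynomial is χ_A(x) = (x - 1)^4, so the eigenvalues are known. The minimal polynomial is
  m_A(x) = Π_λ (x − λ)^{k_λ}
where k_λ is the size of the *largest* Jordan block for λ (equivalently, the smallest k with (A − λI)^k v = 0 for every generalised eigenvector v of λ).

  λ = 1: largest Jordan block has size 2, contributing (x − 1)^2

So m_A(x) = (x - 1)^2 = x^2 - 2*x + 1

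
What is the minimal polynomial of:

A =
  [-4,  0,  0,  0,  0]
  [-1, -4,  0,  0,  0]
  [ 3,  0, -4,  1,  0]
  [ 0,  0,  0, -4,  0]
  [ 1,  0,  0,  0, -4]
x^2 + 8*x + 16

The characteristic polynomial is χ_A(x) = (x + 4)^5, so the eigenvalues are known. The minimal polynomial is
  m_A(x) = Π_λ (x − λ)^{k_λ}
where k_λ is the size of the *largest* Jordan block for λ (equivalently, the smallest k with (A − λI)^k v = 0 for every generalised eigenvector v of λ).

  λ = -4: largest Jordan block has size 2, contributing (x + 4)^2

So m_A(x) = (x + 4)^2 = x^2 + 8*x + 16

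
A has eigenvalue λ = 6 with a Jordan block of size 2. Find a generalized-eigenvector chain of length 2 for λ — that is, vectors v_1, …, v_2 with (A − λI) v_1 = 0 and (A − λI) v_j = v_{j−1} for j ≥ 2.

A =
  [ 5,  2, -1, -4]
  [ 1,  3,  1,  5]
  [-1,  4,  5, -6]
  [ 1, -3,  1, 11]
A Jordan chain for λ = 6 of length 2:
v_1 = (-1, 1, -1, 1)ᵀ
v_2 = (1, 0, 0, 0)ᵀ

Let N = A − (6)·I. We want v_2 with N^2 v_2 = 0 but N^1 v_2 ≠ 0; then v_{j-1} := N · v_j for j = 2, …, 2.

Pick v_2 = (1, 0, 0, 0)ᵀ.
Then v_1 = N · v_2 = (-1, 1, -1, 1)ᵀ.

Sanity check: (A − (6)·I) v_1 = (0, 0, 0, 0)ᵀ = 0. ✓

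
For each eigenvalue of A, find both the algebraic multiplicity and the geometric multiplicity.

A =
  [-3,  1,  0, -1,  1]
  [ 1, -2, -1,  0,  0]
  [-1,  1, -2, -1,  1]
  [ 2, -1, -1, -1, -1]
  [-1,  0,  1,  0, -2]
λ = -2: alg = 5, geom = 3

Step 1 — factor the characteristic polynomial to read off the algebraic multiplicities:
  χ_A(x) = (x + 2)^5

Step 2 — compute geometric multiplicities via the rank-nullity identity g(λ) = n − rank(A − λI):
  rank(A − (-2)·I) = 2, so dim ker(A − (-2)·I) = n − 2 = 3

Summary:
  λ = -2: algebraic multiplicity = 5, geometric multiplicity = 3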